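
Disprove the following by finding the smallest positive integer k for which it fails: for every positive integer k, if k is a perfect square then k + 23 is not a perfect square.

For k = 1, 4, 9, 16, 25, 36, 49, 64, 81, 100 the conclusion holds.
k = 121: 121 = 11² and 121 + 23 = 144 = 12².
Thus k = 121 disproves the claim, and no smaller k works.

k = 121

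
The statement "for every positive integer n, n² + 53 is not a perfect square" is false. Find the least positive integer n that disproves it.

n = 26

Check each positive integer n in order until n² + 53 is a perfect square.
For n = 1, 2, 3, 4, …, 23, 24, 25 the conclusion holds.
n = 26: 26² + 53 = 729 = 27², a perfect square.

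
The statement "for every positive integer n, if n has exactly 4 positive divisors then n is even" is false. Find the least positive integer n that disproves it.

n = 15

For n = 6, 8, 10, 14 the conclusion holds.
n = 15: divisors of 15: 1, 3, 5, 15; 15 is odd.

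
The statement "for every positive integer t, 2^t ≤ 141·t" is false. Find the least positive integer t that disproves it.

Check each positive integer t in order until 2^t > 141·t.
For t = 1, 2, 3, 4, 5, 6, 7, 8, 9, 10 the conclusion holds.
t = 11: 2^t = 2048 and 141·t = 1551, so 2048 > 1551.

t = 11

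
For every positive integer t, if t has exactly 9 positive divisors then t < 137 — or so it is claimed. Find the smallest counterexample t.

t = 196

We need the least positive integer t for which t has exactly 9 positive divisors but the claim fails.
t = 36: τ(36) = 9; 36 < 137.
t = 100: τ(100) = 9; 100 < 137.
t = 196: τ(196) = 9; 196 ≥ 137.
Thus t = 196 disproves the claim, and no smaller t works.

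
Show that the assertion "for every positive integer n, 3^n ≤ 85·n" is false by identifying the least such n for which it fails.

n = 6

The first 5 eligible values, up to n = 5, all satisfy the conclusion.
n = 6: 3^n = 729 and 85·n = 510, so 729 > 510.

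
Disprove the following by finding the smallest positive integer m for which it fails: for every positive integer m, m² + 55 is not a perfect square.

m = 3

Check each positive integer m in order until m² + 55 is a perfect square.
For m = 1, 2 the conclusion holds.
m = 3: 3² + 55 = 64 = 8², a perfect square.
Hence m = 3 is a counterexample.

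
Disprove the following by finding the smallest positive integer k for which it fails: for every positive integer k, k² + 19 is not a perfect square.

k = 9

A counterexample is any positive integer k such that k² + 19 is a perfect square; we check each in order.
For k = 1, 2, 3, 4, 5, 6, 7, 8 the conclusion holds.
k = 9: 9² + 19 = 100 = 10², a perfect square.
So k = 9 is the smallest counterexample.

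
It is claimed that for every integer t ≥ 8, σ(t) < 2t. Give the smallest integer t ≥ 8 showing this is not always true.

We need the least integer t ≥ 8 for which the claim fails.
The first 4 eligible values, up to t = 11, all satisfy the conclusion.
t = 12: σ(12) = 28; 28 ≥ 24.
So t = 12 is the smallest counterexample.

t = 12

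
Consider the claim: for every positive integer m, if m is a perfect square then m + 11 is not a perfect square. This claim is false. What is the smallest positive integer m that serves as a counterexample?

m = 25

We need the least positive integer m for which m is a perfect square but m + 11 is a perfect square.
For m = 1, 4, 9, 16 the conclusion holds.
m = 25: 25 = 5² and 25 + 11 = 36 = 6².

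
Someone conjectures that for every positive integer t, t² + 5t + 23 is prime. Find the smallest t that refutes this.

t = 14

A counterexample is any positive integer t such that t² + 5t + 23 is not prime; we check each in order.
For t = 1, 2, 3, 4, …, 11, 12, 13 the conclusion holds.
t = 14: t² + 5t + 23 = 289 = 17 × 17, composite.
So t = 14 is the smallest counterexample.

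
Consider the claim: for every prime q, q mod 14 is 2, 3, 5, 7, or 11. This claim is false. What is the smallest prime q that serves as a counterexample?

q = 13

The first 5 eligible values, up to q = 11, all satisfy the conclusion.
q = 13: 13 mod 14 = 13 — not in {2, 3, 5, 7, 11}.
Thus q = 13 disproves the claim, and no smaller q works.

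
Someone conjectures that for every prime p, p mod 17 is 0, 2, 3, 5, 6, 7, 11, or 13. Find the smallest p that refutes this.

p = 29

For p = 2, 3, 5, 7, 11, 13, 17, 19, 23 the conclusion holds.
p = 29: 29 mod 17 = 12 — not in {0, 2, 3, 5, 6, 7, 11, 13}.
Hence p = 29 is a counterexample.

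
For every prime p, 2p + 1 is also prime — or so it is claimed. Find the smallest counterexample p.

Check each prime p in order until 2p + 1 is not prime.
p = 2: 2p + 1 = 5, prime.
p = 3: 2p + 1 = 7, prime.
p = 5: 2p + 1 = 11, prime.
p = 7: 2p + 1 = 15 = 3 × 5, not prime.

p = 7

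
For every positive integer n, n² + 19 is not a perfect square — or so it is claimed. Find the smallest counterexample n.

n = 9

A counterexample is any positive integer n such that n² + 19 is a perfect square; we check each in order.
The first 8 eligible values, up to n = 8, all satisfy the conclusion.
n = 9: 9² + 19 = 100 = 10², a perfect square.
So n = 9 is the smallest counterexample.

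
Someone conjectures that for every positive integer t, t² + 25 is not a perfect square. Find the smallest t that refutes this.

We need the least positive integer t for which t² + 25 is a perfect square.
For t = 1, 2, 3, 4, …, 9, 10, 11 the conclusion holds.
t = 12: 12² + 25 = 169 = 13², a perfect square.
Hence t = 12 is a counterexample.

t = 12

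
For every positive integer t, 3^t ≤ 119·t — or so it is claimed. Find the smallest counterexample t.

t = 6

Check each positive integer t in order until 3^t > 119·t.
For t = 1, 2, 3, 4, 5 the conclusion holds.
t = 6: 3^t = 729 and 119·t = 714, so 729 > 714.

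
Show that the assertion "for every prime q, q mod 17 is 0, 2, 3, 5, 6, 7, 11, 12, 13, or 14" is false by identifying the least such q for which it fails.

We need the least prime q for which the claim fails.
For q = 2, 3, 5, 7, …, 31, 37, 41 the conclusion holds.
q = 43: 43 mod 17 = 9 — not in {0, 2, 3, 5, 6, 7, 11, 12, 13, 14}.

q = 43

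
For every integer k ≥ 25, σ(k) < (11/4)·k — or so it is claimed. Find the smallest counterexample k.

k = 60

The first 35 eligible values, up to k = 59, all satisfy the conclusion.
k = 60: σ(60) = 168; 168 ≥ 165.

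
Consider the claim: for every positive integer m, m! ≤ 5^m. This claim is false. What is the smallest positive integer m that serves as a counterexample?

We need the least positive integer m for which m! > 5^m.
For m = 1, 2, 3, 4, …, 9, 10, 11 the conclusion holds.
m = 12: m! = 479001600 and 5^m = 244140625, so 479001600 > 244140625.
Hence m = 12 is a counterexample.

m = 12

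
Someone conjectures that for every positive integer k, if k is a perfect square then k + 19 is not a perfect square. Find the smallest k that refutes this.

k = 1: 1 + 19 = 20, not a perfect square.
k = 4: 4 + 19 = 23, not a perfect square.
k = 9: 9 + 19 = 28, not a perfect square.
k = 16: 16 + 19 = 35, not a perfect square.
k = 25: 25 + 19 = 44, not a perfect square.
k = 36: 36 + 19 = 55, not a perfect square.
k = 49: 49 + 19 = 68, not a perfect square.
k = 64: 64 + 19 = 83, not a perfect square.
k = 81: 81 = 9² and 81 + 19 = 100 = 10².
Hence k = 81 is a counterexample.

k = 81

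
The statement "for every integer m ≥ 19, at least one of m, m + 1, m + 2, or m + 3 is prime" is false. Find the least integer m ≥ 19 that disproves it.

Check each integer m ≥ 19 in order until m, m + 1, m + 2, m + 3 are all composite.
The first 5 eligible values, up to m = 23, all satisfy the conclusion.
m = 24: 24 = 2 × 12; 25 = 5 × 5; 26 = 2 × 13; 27 = 3 × 9 — all composite.
So m = 24 is the smallest counterexample.

m = 24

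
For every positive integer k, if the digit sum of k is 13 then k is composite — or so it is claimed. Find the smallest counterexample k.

k = 67

k = 49: digit sum 13; 49 is composite.
k = 58: digit sum 13; 58 is composite.
k = 67: digit sum 13; 67 is prime, not composite.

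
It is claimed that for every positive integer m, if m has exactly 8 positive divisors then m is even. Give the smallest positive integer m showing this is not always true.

For m = 24, 30, 40, 42, …, 88, 102, 104 the conclusion holds.
m = 105: divisors of 105: 1, 3, 5, 7, 15, 21, 35, 105; 105 is odd.

m = 105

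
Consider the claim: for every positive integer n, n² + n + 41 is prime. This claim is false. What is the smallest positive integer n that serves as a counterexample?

The first 39 eligible values, up to n = 39, all satisfy the conclusion.
n = 40: n² + n + 41 = 1681 = 41 × 41, composite.
So n = 40 is the smallest counterexample.

n = 40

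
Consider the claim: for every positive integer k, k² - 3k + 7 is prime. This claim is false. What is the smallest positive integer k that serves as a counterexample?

For k = 1, 2, 3, 4, 5 the conclusion holds.
k = 6: k² - 3k + 7 = 25 = 5 × 5, composite.

k = 6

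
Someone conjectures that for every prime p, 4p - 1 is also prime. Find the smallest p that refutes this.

p = 7

We need the least prime p for which 4p - 1 is not prime.
p = 2: 4p - 1 = 7, prime.
p = 3: 4p - 1 = 11, prime.
p = 5: 4p - 1 = 19, prime.
p = 7: 4p - 1 = 27 = 3 × 9, not prime.
Thus p = 7 disproves the claim, and no smaller p works.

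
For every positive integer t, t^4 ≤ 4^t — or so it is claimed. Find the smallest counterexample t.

t = 3

For t = 1, 2 the conclusion holds.
t = 3: t^4 = 81 and 4^t = 64, so 81 > 64.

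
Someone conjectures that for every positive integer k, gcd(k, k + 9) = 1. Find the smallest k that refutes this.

k = 3

A counterexample is any positive integer k such that gcd(k, k + 9) > 1; we check each in order.
For k = 1, 2 the conclusion holds.
k = 3: gcd(3, 12) = 3.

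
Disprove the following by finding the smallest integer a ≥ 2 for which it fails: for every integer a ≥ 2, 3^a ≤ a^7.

A counterexample is any integer a ≥ 2 such that 3^a > a^7; we check each in order.
For a = 2, 3, 4, 5, …, 16, 17, 18 the conclusion holds.
a = 19: 3^a = 1162261467 and a^7 = 893871739, so 1162261467 > 893871739.

a = 19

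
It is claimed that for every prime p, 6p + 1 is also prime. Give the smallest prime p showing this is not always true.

Check each prime p in order until 6p + 1 is not prime.
p = 2: 6p + 1 = 13, prime.
p = 3: 6p + 1 = 19, prime.
p = 5: 6p + 1 = 31, prime.
p = 7: 6p + 1 = 43, prime.
p = 11: 6p + 1 = 67, prime.
p = 13: 6p + 1 = 79, prime.
p = 17: 6p + 1 = 103, prime.
p = 19: 6p + 1 = 115 = 5 × 23, not prime.
Thus p = 19 disproves the claim, and no smaller p works.

p = 19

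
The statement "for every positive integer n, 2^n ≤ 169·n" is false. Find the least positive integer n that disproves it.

Check each positive integer n in order until 2^n > 169·n.
For n = 1, 2, 3, 4, 5, 6, 7, 8, 9, 10 the conclusion holds.
n = 11: 2^n = 2048 and 169·n = 1859, so 2048 > 1859.

n = 11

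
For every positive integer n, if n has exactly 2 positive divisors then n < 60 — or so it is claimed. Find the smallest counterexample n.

n = 61

Check each positive integer n in order until n has exactly 2 positive divisors but the claim fails.
For n = 2, 3, 5, 7, …, 47, 53, 59 the conclusion holds.
n = 61: τ(61) = 2; 61 ≥ 60.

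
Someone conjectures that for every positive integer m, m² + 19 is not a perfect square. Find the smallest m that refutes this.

The first 8 eligible values, up to m = 8, all satisfy the conclusion.
m = 9: 9² + 19 = 100 = 10², a perfect square.
So m = 9 is the smallest counterexample.

m = 9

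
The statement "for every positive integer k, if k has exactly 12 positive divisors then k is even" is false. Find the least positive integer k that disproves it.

k = 315

For k = 60, 72, 84, 90, …, 294, 306, 308 the conclusion holds.
k = 315: divisors of 315: 12 divisors; 315 is odd.
Hence k = 315 is a counterexample.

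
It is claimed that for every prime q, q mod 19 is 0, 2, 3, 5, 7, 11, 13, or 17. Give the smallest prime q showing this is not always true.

q = 23

We need the least prime q for which the claim fails.
q = 2: 2 mod 19 = 2.
q = 3: 3 mod 19 = 3.
q = 5: 5 mod 19 = 5.
q = 7: 7 mod 19 = 7.
q = 11: 11 mod 19 = 11.
q = 13: 13 mod 19 = 13.
q = 17: 17 mod 19 = 17.
q = 19: 19 mod 19 = 0.
q = 23: 23 mod 19 = 4 — not in {0, 2, 3, 5, 7, 11, 13, 17}.
Thus q = 23 disproves the claim, and no smaller q works.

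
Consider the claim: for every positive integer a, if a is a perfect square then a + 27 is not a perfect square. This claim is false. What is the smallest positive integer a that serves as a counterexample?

For a = 1, 4 the conclusion holds.
a = 9: 9 = 3² and 9 + 27 = 36 = 6².

a = 9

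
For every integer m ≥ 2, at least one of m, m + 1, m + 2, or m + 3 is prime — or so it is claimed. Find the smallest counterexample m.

m = 24

Check each integer m ≥ 2 in order until m, m + 1, m + 2, m + 3 are all composite.
The first 22 eligible values, up to m = 23, all satisfy the conclusion.
m = 24: 24 = 2 × 12; 25 = 5 × 5; 26 = 2 × 13; 27 = 3 × 9 — all composite.
Thus m = 24 disproves the claim, and no smaller m works.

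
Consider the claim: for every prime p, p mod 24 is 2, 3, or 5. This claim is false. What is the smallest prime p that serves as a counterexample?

Check each prime p in order until the claim fails.
For p = 2, 3, 5 the conclusion holds.
p = 7: 7 mod 24 = 7 — not in {2, 3, 5}.

p = 7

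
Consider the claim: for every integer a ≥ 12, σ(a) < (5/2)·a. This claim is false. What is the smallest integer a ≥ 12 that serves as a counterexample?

a = 24

The first 12 eligible values, up to a = 23, all satisfy the conclusion.
a = 24: σ(24) = 60; 60 ≥ 60.
So a = 24 is the smallest counterexample.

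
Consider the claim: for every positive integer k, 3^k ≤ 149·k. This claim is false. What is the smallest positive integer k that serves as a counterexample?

k = 7

k = 1: 3^k = 3 and 149·k = 149, so 3 ≤ 149.
k = 2: 3^k = 9 and 149·k = 298, so 9 ≤ 298.
k = 3: 3^k = 27 and 149·k = 447, so 27 ≤ 447.
k = 4: 3^k = 81 and 149·k = 596, so 81 ≤ 596.
k = 5: 3^k = 243 and 149·k = 745, so 243 ≤ 745.
k = 6: 3^k = 729 and 149·k = 894, so 729 ≤ 894.
k = 7: 3^k = 2187 and 149·k = 1043, so 2187 > 1043.
Thus k = 7 disproves the claim, and no smaller k works.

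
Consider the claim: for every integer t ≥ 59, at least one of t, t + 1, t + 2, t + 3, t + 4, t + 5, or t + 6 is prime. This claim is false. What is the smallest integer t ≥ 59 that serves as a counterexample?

Check each integer t ≥ 59 in order until t, t + 1, t + 2, t + 3, t + 4, t + 5, t + 6 are all composite.
The first 31 eligible values, up to t = 89, all satisfy the conclusion.
t = 90: 90 = 2 × 45; 91 = 7 × 13; 92 = 2 × 46; 93 = 3 × 31; 94 = 2 × 47; 95 = 5 × 19; 96 = 2 × 48 — all composite.
Thus t = 90 disproves the claim, and no smaller t works.

t = 90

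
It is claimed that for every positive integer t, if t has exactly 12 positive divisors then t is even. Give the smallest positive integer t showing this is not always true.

t = 315

A counterexample is any positive integer t such that t has exactly 12 positive divisors but t is odd; we check each in order.
For t = 60, 72, 84, 90, …, 294, 306, 308 the conclusion holds.
t = 315: divisors of 315: 12 divisors; 315 is odd.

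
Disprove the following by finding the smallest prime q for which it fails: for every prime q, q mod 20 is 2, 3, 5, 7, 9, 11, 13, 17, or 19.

q = 41

We need the least prime q for which the claim fails.
For q = 2, 3, 5, 7, …, 29, 31, 37 the conclusion holds.
q = 41: 41 mod 20 = 1 — not in {2, 3, 5, 7, 9, 11, 13, 17, 19}.
Hence q = 41 is a counterexample.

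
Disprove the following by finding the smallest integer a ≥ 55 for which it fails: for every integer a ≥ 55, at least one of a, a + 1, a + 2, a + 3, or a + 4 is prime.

A counterexample is any integer a ≥ 55 such that a, a + 1, a + 2, a + 3, a + 4 are all composite; we check each in order.
For a = 55, 56, 57, 58, 59, 60, 61 the conclusion holds.
a = 62: 62 = 2 × 31; 63 = 3 × 21; 64 = 2 × 32; 65 = 5 × 13; 66 = 2 × 33 — all composite.
Hence a = 62 is a counterexample.

a = 62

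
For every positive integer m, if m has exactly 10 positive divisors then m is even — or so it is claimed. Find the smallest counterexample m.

Check each positive integer m in order until m has exactly 10 positive divisors but m is odd.
The first 9 eligible values, up to m = 368, all satisfy the conclusion.
m = 405: divisors of 405: 10 divisors; 405 is odd.

m = 405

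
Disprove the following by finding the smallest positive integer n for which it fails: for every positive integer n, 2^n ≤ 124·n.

We need the least positive integer n for which 2^n > 124·n.
For n = 1, 2, 3, 4, 5, 6, 7, 8, 9, 10 the conclusion holds.
n = 11: 2^n = 2048 and 124·n = 1364, so 2048 > 1364.
Thus n = 11 disproves the claim, and no smaller n works.

n = 11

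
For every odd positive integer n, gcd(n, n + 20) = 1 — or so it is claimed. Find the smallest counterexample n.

n = 5

We need the least odd positive integer n for which gcd(n, n + 20) > 1.
For n = 1, 3 the conclusion holds.
n = 5: gcd(5, 25) = 5.
Hence n = 5 is a counterexample.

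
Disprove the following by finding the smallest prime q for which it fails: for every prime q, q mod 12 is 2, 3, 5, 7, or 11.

Check each prime q in order until the claim fails.
q = 2: 2 mod 12 = 2.
q = 3: 3 mod 12 = 3.
q = 5: 5 mod 12 = 5.
q = 7: 7 mod 12 = 7.
q = 11: 11 mod 12 = 11.
q = 13: 13 mod 12 = 1 — not in {2, 3, 5, 7, 11}.
Thus q = 13 disproves the claim, and no smaller q works.

q = 13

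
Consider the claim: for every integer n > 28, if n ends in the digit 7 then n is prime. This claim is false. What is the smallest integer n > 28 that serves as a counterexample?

n = 57

A counterexample is any integer n > 28 such that n ends in the digit 7 but n is not prime; we check each in order.
For n = 37, 47 the conclusion holds.
n = 57: 57 ends in 7; 57 = 3 × 19, composite.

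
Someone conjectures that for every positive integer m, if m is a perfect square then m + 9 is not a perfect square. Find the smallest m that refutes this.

A counterexample is any positive integer m such that m is a perfect square but m + 9 is a perfect square; we check each in order.
For m = 1, 4, 9 the conclusion holds.
m = 16: 16 = 4² and 16 + 9 = 25 = 5².
So m = 16 is the smallest counterexample.

m = 16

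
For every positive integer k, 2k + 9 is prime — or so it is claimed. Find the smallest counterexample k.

k = 3

We need the least positive integer k for which 2k + 9 is not prime.
For k = 1, 2 the conclusion holds.
k = 3: 2k + 9 = 15 = 3 × 5, composite.
Hence k = 3 is a counterexample.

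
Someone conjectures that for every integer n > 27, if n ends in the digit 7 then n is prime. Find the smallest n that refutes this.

n = 57

Check each integer n > 27 in order until n ends in the digit 7 but n is not prime.
n = 37: 37 ends in 7 and is prime.
n = 47: 47 ends in 7 and is prime.
n = 57: 57 ends in 7; 57 = 3 × 19, composite.
Thus n = 57 disproves the claim, and no smaller n works.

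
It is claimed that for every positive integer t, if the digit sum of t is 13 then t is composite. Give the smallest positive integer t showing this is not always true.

Check each positive integer t in order until the digit sum of t is 13 but t is prime.
t = 49: digit sum 13; 49 is composite.
t = 58: digit sum 13; 58 is composite.
t = 67: digit sum 13; 67 is prime, not composite.
Thus t = 67 disproves the claim, and no smaller t works.

t = 67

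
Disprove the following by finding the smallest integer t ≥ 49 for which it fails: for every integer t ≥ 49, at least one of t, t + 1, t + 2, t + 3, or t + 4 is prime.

t = 54

The first 5 eligible values, up to t = 53, all satisfy the conclusion.
t = 54: 54 = 2 × 27; 55 = 5 × 11; 56 = 2 × 28; 57 = 3 × 19; 58 = 2 × 29 — all composite.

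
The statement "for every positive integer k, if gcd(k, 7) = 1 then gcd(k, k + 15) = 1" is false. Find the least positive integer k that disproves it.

k = 3

For k = 1, 2 the conclusion holds.
k = 3: gcd(3, 18) = 3.
So k = 3 is the smallest counterexample.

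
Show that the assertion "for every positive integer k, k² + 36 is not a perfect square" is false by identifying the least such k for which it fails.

A counterexample is any positive integer k such that k² + 36 is a perfect square; we check each in order.
The first 7 eligible values, up to k = 7, all satisfy the conclusion.
k = 8: 8² + 36 = 100 = 10², a perfect square.

k = 8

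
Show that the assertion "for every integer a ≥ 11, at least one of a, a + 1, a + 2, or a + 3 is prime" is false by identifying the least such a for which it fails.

a = 24

A counterexample is any integer a ≥ 11 such that a, a + 1, a + 2, a + 3 are all composite; we check each in order.
The first 13 eligible values, up to a = 23, all satisfy the conclusion.
a = 24: 24 = 2 × 12; 25 = 5 × 5; 26 = 2 × 13; 27 = 3 × 9 — all composite.
Hence a = 24 is a counterexample.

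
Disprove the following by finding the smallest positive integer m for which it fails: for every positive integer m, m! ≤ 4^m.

We need the least positive integer m for which m! > 4^m.
m = 1: m! = 1 and 4^m = 4, so 1 ≤ 4.
m = 2: m! = 2 and 4^m = 16, so 2 ≤ 16.
m = 3: m! = 6 and 4^m = 64, so 6 ≤ 64.
m = 4: m! = 24 and 4^m = 256, so 24 ≤ 256.
m = 5: m! = 120 and 4^m = 1024, so 120 ≤ 1024.
m = 6: m! = 720 and 4^m = 4096, so 720 ≤ 4096.
m = 7: m! = 5040 and 4^m = 16384, so 5040 ≤ 16384.
m = 8: m! = 40320 and 4^m = 65536, so 40320 ≤ 65536.
m = 9: m! = 362880 and 4^m = 262144, so 362880 > 262144.
Hence m = 9 is a counterexample.

m = 9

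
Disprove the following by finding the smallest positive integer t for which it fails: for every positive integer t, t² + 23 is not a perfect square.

t = 11

We need the least positive integer t for which t² + 23 is a perfect square.
For t = 1, 2, 3, 4, 5, 6, 7, 8, 9, 10 the conclusion holds.
t = 11: 11² + 23 = 144 = 12², a perfect square.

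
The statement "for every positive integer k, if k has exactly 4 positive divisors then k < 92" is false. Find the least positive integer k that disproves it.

k = 93

For k = 6, 8, 10, 14, …, 86, 87, 91 the conclusion holds.
k = 93: τ(93) = 4; 93 ≥ 92.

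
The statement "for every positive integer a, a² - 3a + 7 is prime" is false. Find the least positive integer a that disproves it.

A counterexample is any positive integer a such that a² - 3a + 7 is not prime; we check each in order.
a = 1: a² - 3a + 7 = 5, prime.
a = 2: a² - 3a + 7 = 5, prime.
a = 3: a² - 3a + 7 = 7, prime.
a = 4: a² - 3a + 7 = 11, prime.
a = 5: a² - 3a + 7 = 17, prime.
a = 6: a² - 3a + 7 = 25 = 5 × 5, composite.
Hence a = 6 is a counterexample.

a = 6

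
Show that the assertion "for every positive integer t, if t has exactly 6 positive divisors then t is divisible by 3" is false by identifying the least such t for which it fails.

t = 20

t = 12: τ(12) = 6; 12 mod 3 = 0.
t = 18: τ(18) = 6; 18 mod 3 = 0.
t = 20: τ(20) = 6; 20 mod 3 = 2.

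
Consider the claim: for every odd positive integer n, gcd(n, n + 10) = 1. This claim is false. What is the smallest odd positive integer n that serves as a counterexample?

n = 5

For n = 1, 3 the conclusion holds.
n = 5: gcd(5, 15) = 5.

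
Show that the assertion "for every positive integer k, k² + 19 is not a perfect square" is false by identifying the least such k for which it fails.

k = 9

We need the least positive integer k for which k² + 19 is a perfect square.
For k = 1, 2, 3, 4, 5, 6, 7, 8 the conclusion holds.
k = 9: 9² + 19 = 100 = 10², a perfect square.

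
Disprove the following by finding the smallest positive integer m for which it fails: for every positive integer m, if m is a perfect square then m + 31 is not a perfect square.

A counterexample is any positive integer m such that m is a perfect square but m + 31 is a perfect square; we check each in order.
For m = 1, 4, 9, 16, …, 144, 169, 196 the conclusion holds.
m = 225: 225 = 15² and 225 + 31 = 256 = 16².

m = 225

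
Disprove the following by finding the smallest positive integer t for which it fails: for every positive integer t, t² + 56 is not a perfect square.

A counterexample is any positive integer t such that t² + 56 is a perfect square; we check each in order.
For t = 1, 2, 3, 4 the conclusion holds.
t = 5: 5² + 56 = 81 = 9², a perfect square.

t = 5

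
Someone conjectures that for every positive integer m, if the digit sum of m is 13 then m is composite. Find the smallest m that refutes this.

m = 67

m = 49: digit sum 13; 49 is composite.
m = 58: digit sum 13; 58 is composite.
m = 67: digit sum 13; 67 is prime, not composite.
Thus m = 67 disproves the claim, and no smaller m works.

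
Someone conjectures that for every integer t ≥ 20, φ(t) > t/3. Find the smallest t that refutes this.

t = 24

Check each integer t ≥ 20 in order until the claim fails.
The first 4 eligible values, up to t = 23, all satisfy the conclusion.
t = 24: φ(24) = 8 and 24/3 = 8, so φ(24) ≤ 24/3.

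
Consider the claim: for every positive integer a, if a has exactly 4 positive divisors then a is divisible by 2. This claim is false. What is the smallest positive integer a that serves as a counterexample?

a = 15

We need the least positive integer a for which a has exactly 4 positive divisors but a is not divisible by 2.
The first 4 eligible values, up to a = 14, all satisfy the conclusion.
a = 15: τ(15) = 4; 15 mod 2 = 1.
Hence a = 15 is a counterexample.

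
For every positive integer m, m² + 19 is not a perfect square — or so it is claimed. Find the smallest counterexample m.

m = 9

Check each positive integer m in order until m² + 19 is a perfect square.
The first 8 eligible values, up to m = 8, all satisfy the conclusion.
m = 9: 9² + 19 = 100 = 10², a perfect square.
Hence m = 9 is a counterexample.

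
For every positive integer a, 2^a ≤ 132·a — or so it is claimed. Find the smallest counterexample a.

a = 11

We need the least positive integer a for which 2^a > 132·a.
The first 10 eligible values, up to a = 10, all satisfy the conclusion.
a = 11: 2^a = 2048 and 132·a = 1452, so 2048 > 1452.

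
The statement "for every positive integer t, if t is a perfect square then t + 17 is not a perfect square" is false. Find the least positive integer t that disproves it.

We need the least positive integer t for which t is a perfect square but t + 17 is a perfect square.
The first 7 eligible values, up to t = 49, all satisfy the conclusion.
t = 64: 64 = 8² and 64 + 17 = 81 = 9².

t = 64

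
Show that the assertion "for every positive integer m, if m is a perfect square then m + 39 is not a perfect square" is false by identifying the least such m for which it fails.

m = 25

Check each positive integer m in order until m is a perfect square but m + 39 is a perfect square.
m = 1: 1 + 39 = 40, not a perfect square.
m = 4: 4 + 39 = 43, not a perfect square.
m = 9: 9 + 39 = 48, not a perfect square.
m = 16: 16 + 39 = 55, not a perfect square.
m = 25: 25 = 5² and 25 + 39 = 64 = 8².
Hence m = 25 is a counterexample.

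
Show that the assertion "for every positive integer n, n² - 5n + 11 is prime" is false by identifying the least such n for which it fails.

We need the least positive integer n for which n² - 5n + 11 is not prime.
The first 6 eligible values, up to n = 6, all satisfy the conclusion.
n = 7: n² - 5n + 11 = 25 = 5 × 5, composite.

n = 7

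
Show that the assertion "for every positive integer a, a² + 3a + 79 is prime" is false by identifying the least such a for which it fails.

a = 5

For a = 1, 2, 3, 4 the conclusion holds.
a = 5: a² + 3a + 79 = 119 = 7 × 17, composite.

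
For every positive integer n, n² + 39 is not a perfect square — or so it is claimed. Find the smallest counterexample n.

Check each positive integer n in order until n² + 39 is a perfect square.
n = 1: 1² + 39 = 40, not a perfect square.
n = 2: 2² + 39 = 43, not a perfect square.
n = 3: 3² + 39 = 48, not a perfect square.
n = 4: 4² + 39 = 55, not a perfect square.
n = 5: 5² + 39 = 64 = 8², a perfect square.
Hence n = 5 is a counterexample.

n = 5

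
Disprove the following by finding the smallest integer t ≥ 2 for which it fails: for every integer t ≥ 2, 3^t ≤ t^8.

For t = 2, 3, 4, 5, …, 20, 21, 22 the conclusion holds.
t = 23: 3^t = 94143178827 and t^8 = 78310985281, so 94143178827 > 78310985281.
Thus t = 23 disproves the claim, and no smaller t works.

t = 23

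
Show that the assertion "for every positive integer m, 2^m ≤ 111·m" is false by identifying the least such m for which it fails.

m = 11

We need the least positive integer m for which 2^m > 111·m.
The first 10 eligible values, up to m = 10, all satisfy the conclusion.
m = 11: 2^m = 2048 and 111·m = 1221, so 2048 > 1221.
So m = 11 is the smallest counterexample.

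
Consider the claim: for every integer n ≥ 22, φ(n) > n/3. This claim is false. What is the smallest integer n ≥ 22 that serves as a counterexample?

n = 22: φ(22) = 10 and 22/3 = 22/3, so φ(22) > 22/3.
n = 23: φ(23) = 22 and 23/3 = 23/3, so φ(23) > 23/3.
n = 24: φ(24) = 8 and 24/3 = 8, so φ(24) ≤ 24/3.

n = 24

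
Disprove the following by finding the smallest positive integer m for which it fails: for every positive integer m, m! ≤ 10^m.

m = 25

Check each positive integer m in order until m! > 10^m.
The first 24 eligible values, up to m = 24, all satisfy the conclusion.
m = 25: m! = 15511210043330985984000000 and 10^m = 10000000000000000000000000, so 15511210043330985984000000 > 10000000000000000000000000.
So m = 25 is the smallest counterexample.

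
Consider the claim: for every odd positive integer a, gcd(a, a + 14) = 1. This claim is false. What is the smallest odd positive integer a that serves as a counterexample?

We need the least odd positive integer a for which gcd(a, a + 14) > 1.
a = 1: gcd(1, 15) = 1.
a = 3: gcd(3, 17) = 1.
a = 5: gcd(5, 19) = 1.
a = 7: gcd(7, 21) = 7.
Hence a = 7 is a counterexample.

a = 7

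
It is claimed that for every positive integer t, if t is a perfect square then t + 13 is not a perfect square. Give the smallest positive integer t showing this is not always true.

t = 36

A counterexample is any positive integer t such that t is a perfect square but t + 13 is a perfect square; we check each in order.
For t = 1, 4, 9, 16, 25 the conclusion holds.
t = 36: 36 = 6² and 36 + 13 = 49 = 7².
Hence t = 36 is a counterexample.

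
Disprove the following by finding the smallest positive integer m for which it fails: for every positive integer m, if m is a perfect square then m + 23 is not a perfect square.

m = 121

For m = 1, 4, 9, 16, 25, 36, 49, 64, 81, 100 the conclusion holds.
m = 121: 121 = 11² and 121 + 23 = 144 = 12².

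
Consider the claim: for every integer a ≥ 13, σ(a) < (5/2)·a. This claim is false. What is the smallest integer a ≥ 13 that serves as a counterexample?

a = 24

A counterexample is any integer a ≥ 13 such that the claim fails; we check each in order.
For a = 13, 14, 15, 16, …, 21, 22, 23 the conclusion holds.
a = 24: σ(24) = 60; 60 ≥ 60.
Thus a = 24 disproves the claim, and no smaller a works.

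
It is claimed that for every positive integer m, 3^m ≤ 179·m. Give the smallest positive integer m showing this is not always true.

We need the least positive integer m for which 3^m > 179·m.
The first 6 eligible values, up to m = 6, all satisfy the conclusion.
m = 7: 3^m = 2187 and 179·m = 1253, so 2187 > 1253.
So m = 7 is the smallest counterexample.

m = 7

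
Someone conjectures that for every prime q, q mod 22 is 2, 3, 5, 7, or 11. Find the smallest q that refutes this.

q = 13

For q = 2, 3, 5, 7, 11 the conclusion holds.
q = 13: 13 mod 22 = 13 — not in {2, 3, 5, 7, 11}.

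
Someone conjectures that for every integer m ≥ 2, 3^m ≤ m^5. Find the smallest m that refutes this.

m = 11

The first 9 eligible values, up to m = 10, all satisfy the conclusion.
m = 11: 3^m = 177147 and m^5 = 161051, so 177147 > 161051.
So m = 11 is the smallest counterexample.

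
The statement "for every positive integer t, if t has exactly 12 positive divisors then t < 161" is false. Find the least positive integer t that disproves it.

t = 198

A counterexample is any positive integer t such that t has exactly 12 positive divisors but the claim fails; we check each in order.
The first 12 eligible values, up to t = 160, all satisfy the conclusion.
t = 198: τ(198) = 12; 198 ≥ 161.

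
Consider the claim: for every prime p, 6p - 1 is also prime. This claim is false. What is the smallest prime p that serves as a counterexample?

p = 11

We need the least prime p for which 6p - 1 is not prime.
The first 4 eligible values, up to p = 7, all satisfy the conclusion.
p = 11: 6p - 1 = 65 = 5 × 13, not prime.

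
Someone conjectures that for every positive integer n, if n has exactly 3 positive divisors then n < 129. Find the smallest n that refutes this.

Check each positive integer n in order until n has exactly 3 positive divisors but the claim fails.
The first 5 eligible values, up to n = 121, all satisfy the conclusion.
n = 169: τ(169) = 3; 169 ≥ 129.

n = 169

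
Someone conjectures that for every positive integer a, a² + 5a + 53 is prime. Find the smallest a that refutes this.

a = 3

Check each positive integer a in order until a² + 5a + 53 is not prime.
For a = 1, 2 the conclusion holds.
a = 3: a² + 5a + 53 = 77 = 7 × 11, composite.
Hence a = 3 is a counterexample.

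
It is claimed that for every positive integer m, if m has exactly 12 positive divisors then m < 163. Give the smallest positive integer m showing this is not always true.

m = 198

The first 12 eligible values, up to m = 160, all satisfy the conclusion.
m = 198: τ(198) = 12; 198 ≥ 163.
So m = 198 is the smallest counterexample.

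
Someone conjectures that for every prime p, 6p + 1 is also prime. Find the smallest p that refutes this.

p = 19

We need the least prime p for which 6p + 1 is not prime.
For p = 2, 3, 5, 7, 11, 13, 17 the conclusion holds.
p = 19: 6p + 1 = 115 = 5 × 23, not prime.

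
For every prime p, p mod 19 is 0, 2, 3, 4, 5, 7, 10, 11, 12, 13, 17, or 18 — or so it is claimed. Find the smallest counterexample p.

Check each prime p in order until the claim fails.
For p = 2, 3, 5, 7, …, 37, 41, 43 the conclusion holds.
p = 47: 47 mod 19 = 9 — not in {0, 2, 3, 4, 5, 7, 10, 11, 12, 13, 17, 18}.

p = 47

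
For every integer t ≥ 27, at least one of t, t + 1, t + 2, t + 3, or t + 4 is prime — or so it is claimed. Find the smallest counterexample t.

t = 32

The first 5 eligible values, up to t = 31, all satisfy the conclusion.
t = 32: 32 = 2 × 16; 33 = 3 × 11; 34 = 2 × 17; 35 = 5 × 7; 36 = 2 × 18 — all composite.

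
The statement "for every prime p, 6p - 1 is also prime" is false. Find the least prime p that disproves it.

p = 11

We need the least prime p for which 6p - 1 is not prime.
The first 4 eligible values, up to p = 7, all satisfy the conclusion.
p = 11: 6p - 1 = 65 = 5 × 13, not prime.
Hence p = 11 is a counterexample.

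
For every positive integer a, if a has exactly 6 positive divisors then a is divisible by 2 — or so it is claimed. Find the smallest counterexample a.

a = 45

A counterexample is any positive integer a such that a has exactly 6 positive divisors but a is not divisible by 2; we check each in order.
For a = 12, 18, 20, 28, 32, 44 the conclusion holds.
a = 45: τ(45) = 6; 45 mod 2 = 1.
So a = 45 is the smallest counterexample.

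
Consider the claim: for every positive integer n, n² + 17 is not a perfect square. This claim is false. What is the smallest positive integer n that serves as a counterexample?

n = 8

We need the least positive integer n for which n² + 17 is a perfect square.
The first 7 eligible values, up to n = 7, all satisfy the conclusion.
n = 8: 8² + 17 = 81 = 9², a perfect square.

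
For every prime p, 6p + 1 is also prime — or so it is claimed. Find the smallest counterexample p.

p = 2: 6p + 1 = 13, prime.
p = 3: 6p + 1 = 19, prime.
p = 5: 6p + 1 = 31, prime.
p = 7: 6p + 1 = 43, prime.
p = 11: 6p + 1 = 67, prime.
p = 13: 6p + 1 = 79, prime.
p = 17: 6p + 1 = 103, prime.
p = 19: 6p + 1 = 115 = 5 × 23, not prime.

p = 19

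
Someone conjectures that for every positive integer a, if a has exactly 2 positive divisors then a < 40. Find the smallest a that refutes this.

a = 41

For a = 2, 3, 5, 7, …, 29, 31, 37 the conclusion holds.
a = 41: τ(41) = 2; 41 ≥ 40.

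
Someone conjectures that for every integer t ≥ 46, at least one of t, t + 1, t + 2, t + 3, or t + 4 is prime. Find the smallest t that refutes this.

For t = 46, 47 the conclusion holds.
t = 48: 48 = 2 × 24; 49 = 7 × 7; 50 = 2 × 25; 51 = 3 × 17; 52 = 2 × 26 — all composite.
So t = 48 is the smallest counterexample.

t = 48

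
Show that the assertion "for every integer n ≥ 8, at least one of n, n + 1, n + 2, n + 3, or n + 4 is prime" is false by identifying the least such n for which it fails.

The first 16 eligible values, up to n = 23, all satisfy the conclusion.
n = 24: 24 = 2 × 12; 25 = 5 × 5; 26 = 2 × 13; 27 = 3 × 9; 28 = 2 × 14 — all composite.
So n = 24 is the smallest counterexample.

n = 24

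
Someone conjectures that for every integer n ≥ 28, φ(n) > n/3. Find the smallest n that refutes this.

n = 28: φ(28) = 12 and 28/3 = 28/3, so φ(28) > 28/3.
n = 29: φ(29) = 28 and 29/3 = 29/3, so φ(29) > 29/3.
n = 30: φ(30) = 8 and 30/3 = 10, so φ(30) ≤ 30/3.
So n = 30 is the smallest counterexample.

n = 30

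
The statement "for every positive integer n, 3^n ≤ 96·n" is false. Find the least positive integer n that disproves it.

Check each positive integer n in order until 3^n > 96·n.
The first 5 eligible values, up to n = 5, all satisfy the conclusion.
n = 6: 3^n = 729 and 96·n = 576, so 729 > 576.

n = 6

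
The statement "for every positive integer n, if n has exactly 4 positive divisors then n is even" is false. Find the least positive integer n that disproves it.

n = 15

A counterexample is any positive integer n such that n has exactly 4 positive divisors but n is odd; we check each in order.
The first 4 eligible values, up to n = 14, all satisfy the conclusion.
n = 15: divisors of 15: 1, 3, 5, 15; 15 is odd.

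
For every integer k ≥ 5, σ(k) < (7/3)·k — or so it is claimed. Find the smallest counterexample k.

k = 12

Check each integer k ≥ 5 in order until the claim fails.
For k = 5, 6, 7, 8, 9, 10, 11 the conclusion holds.
k = 12: σ(12) = 28; 28 ≥ 28.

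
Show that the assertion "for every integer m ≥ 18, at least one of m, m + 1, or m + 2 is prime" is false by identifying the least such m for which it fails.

m = 20

For m = 18, 19 the conclusion holds.
m = 20: 20 = 2 × 10; 21 = 3 × 7; 22 = 2 × 11 — all composite.
So m = 20 is the smallest counterexample.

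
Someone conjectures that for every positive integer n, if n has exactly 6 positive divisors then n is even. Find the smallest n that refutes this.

n = 45

n = 12: divisors of 12: 1, 2, 3, 4, 6, 12; 12 is even.
n = 18: divisors of 18: 1, 2, 3, 6, 9, 18; 18 is even.
n = 20: divisors of 20: 1, 2, 4, 5, 10, 20; 20 is even.
n = 28: divisors of 28: 1, 2, 4, 7, 14, 28; 28 is even.
n = 32: divisors of 32: 1, 2, 4, 8, 16, 32; 32 is even.
n = 44: divisors of 44: 1, 2, 4, 11, 22, 44; 44 is even.
n = 45: divisors of 45: 1, 3, 5, 9, 15, 45; 45 is odd.
Thus n = 45 disproves the claim, and no smaller n works.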